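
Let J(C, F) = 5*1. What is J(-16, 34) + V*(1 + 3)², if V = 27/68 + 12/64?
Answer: 244/17 ≈ 14.353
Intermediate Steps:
J(C, F) = 5
V = 159/272 (V = 27*(1/68) + 12*(1/64) = 27/68 + 3/16 = 159/272 ≈ 0.58456)
J(-16, 34) + V*(1 + 3)² = 5 + 159*(1 + 3)²/272 = 5 + (159/272)*4² = 5 + (159/272)*16 = 5 + 159/17 = 244/17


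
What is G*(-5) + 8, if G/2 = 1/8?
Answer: 27/4 ≈ 6.7500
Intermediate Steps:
G = ¼ (G = 2*(1/8) = 2*(1*(⅛)) = 2*(⅛) = ¼ ≈ 0.25000)
G*(-5) + 8 = (¼)*(-5) + 8 = -5/4 + 8 = 27/4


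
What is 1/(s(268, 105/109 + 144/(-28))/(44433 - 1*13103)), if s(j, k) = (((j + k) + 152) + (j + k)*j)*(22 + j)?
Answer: 2390479/1573665599 ≈ 0.0015191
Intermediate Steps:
s(j, k) = (22 + j)*(152 + j + k + j*(j + k)) (s(j, k) = ((152 + j + k) + j*(j + k))*(22 + j) = (152 + j + k + j*(j + k))*(22 + j) = (22 + j)*(152 + j + k + j*(j + k)))
1/(s(268, 105/109 + 144/(-28))/(44433 - 1*13103)) = 1/((3344 + 268**3 + 22*(105/109 + 144/(-28)) + 23*268**2 + 174*268 + (105/109 + 144/(-28))*268**2 + 23*268*(105/109 + 144/(-28)))/(44433 - 1*13103)) = 1/((3344 + 19248832 + 22*(105*(1/109) + 144*(-1/28)) + 23*71824 + 46632 + (105*(1/109) + 144*(-1/28))*71824 + 23*268*(105*(1/109) + 144*(-1/28)))/(44433 - 13103)) = 1/((3344 + 19248832 + 22*(105/109 - 36/7) + 1651952 + 46632 + (105/109 - 36/7)*71824 + 23*268*(105/109 - 36/7))/31330) = 1/((3344 + 19248832 + 22*(-3189/763) + 1651952 + 46632 - 3189/763*71824 + 23*268*(-3189/763))*(1/31330)) = 1/((3344 + 19248832 - 70158/763 + 1651952 + 46632 - 229046736/763 - 19656996/763)*(1/31330)) = 1/((15736655990/763)*(1/31330)) = 1/(1573665599/2390479) = 2390479/1573665599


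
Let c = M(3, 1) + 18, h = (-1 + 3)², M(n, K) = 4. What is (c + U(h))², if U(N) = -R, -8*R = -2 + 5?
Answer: 32041/64 ≈ 500.64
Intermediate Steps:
h = 4 (h = 2² = 4)
R = -3/8 (R = -(-2 + 5)/8 = -⅛*3 = -3/8 ≈ -0.37500)
U(N) = 3/8 (U(N) = -1*(-3/8) = 3/8)
c = 22 (c = 4 + 18 = 22)
(c + U(h))² = (22 + 3/8)² = (179/8)² = 32041/64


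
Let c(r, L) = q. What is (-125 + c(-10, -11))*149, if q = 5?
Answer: -17880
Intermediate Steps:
c(r, L) = 5
(-125 + c(-10, -11))*149 = (-125 + 5)*149 = -120*149 = -17880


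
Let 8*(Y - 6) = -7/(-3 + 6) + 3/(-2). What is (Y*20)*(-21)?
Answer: -9275/4 ≈ -2318.8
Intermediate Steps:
Y = 265/48 (Y = 6 + (-7/(-3 + 6) + 3/(-2))/8 = 6 + (-7/3 + 3*(-½))/8 = 6 + (-7*⅓ - 3/2)/8 = 6 + (-7/3 - 3/2)/8 = 6 + (⅛)*(-23/6) = 6 - 23/48 = 265/48 ≈ 5.5208)
(Y*20)*(-21) = ((265/48)*20)*(-21) = (1325/12)*(-21) = -9275/4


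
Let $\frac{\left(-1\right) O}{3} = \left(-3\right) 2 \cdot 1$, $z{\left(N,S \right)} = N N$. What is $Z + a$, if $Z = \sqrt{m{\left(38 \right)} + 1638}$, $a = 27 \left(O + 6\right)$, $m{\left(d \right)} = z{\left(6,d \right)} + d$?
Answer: $648 + 4 \sqrt{107} \approx 689.38$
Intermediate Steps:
$z{\left(N,S \right)} = N^{2}$
$O = 18$ ($O = - 3 \left(-3\right) 2 \cdot 1 = - 3 \left(\left(-6\right) 1\right) = \left(-3\right) \left(-6\right) = 18$)
$m{\left(d \right)} = 36 + d$ ($m{\left(d \right)} = 6^{2} + d = 36 + d$)
$a = 648$ ($a = 27 \left(18 + 6\right) = 27 \cdot 24 = 648$)
$Z = 4 \sqrt{107}$ ($Z = \sqrt{\left(36 + 38\right) + 1638} = \sqrt{74 + 1638} = \sqrt{1712} = 4 \sqrt{107} \approx 41.376$)
$Z + a = 4 \sqrt{107} + 648 = 648 + 4 \sqrt{107}$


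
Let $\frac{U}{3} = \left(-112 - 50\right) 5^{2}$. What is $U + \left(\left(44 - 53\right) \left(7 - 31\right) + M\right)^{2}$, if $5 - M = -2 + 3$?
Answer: $36250$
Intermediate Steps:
$U = -12150$ ($U = 3 \left(-112 - 50\right) 5^{2} = 3 \left(\left(-162\right) 25\right) = 3 \left(-4050\right) = -12150$)
$M = 4$ ($M = 5 - \left(-2 + 3\right) = 5 - 1 = 4$)
$U + \left(\left(44 - 53\right) \left(7 - 31\right) + M\right)^{2} = -12150 + \left(\left(44 - 53\right) \left(7 - 31\right) + 4\right)^{2} = -12150 + \left(\left(-9\right) \left(-24\right) + 4\right)^{2} = -12150 + \left(216 + 4\right)^{2} = -12150 + 220^{2} = -12150 + 48400 = 36250$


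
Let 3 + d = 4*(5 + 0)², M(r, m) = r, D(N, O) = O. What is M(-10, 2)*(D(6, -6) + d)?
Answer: -910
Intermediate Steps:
d = 97 (d = -3 + 4*(5 + 0)² = -3 + 4*5² = -3 + 4*25 = -3 + 100 = 97)
M(-10, 2)*(D(6, -6) + d) = -10*(-6 + 97) = -10*91 = -910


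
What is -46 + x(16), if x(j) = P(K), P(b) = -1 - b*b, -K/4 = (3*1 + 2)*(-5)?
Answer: -10047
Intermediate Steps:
K = 100 (K = -4*(3*1 + 2)*(-5) = -4*(3 + 2)*(-5) = -20*(-5) = -4*(-25) = 100)
P(b) = -1 - b²
x(j) = -10001 (x(j) = -1 - 1*100² = -1 - 1*10000 = -1 - 10000 = -10001)
-46 + x(16) = -46 - 10001 = -10047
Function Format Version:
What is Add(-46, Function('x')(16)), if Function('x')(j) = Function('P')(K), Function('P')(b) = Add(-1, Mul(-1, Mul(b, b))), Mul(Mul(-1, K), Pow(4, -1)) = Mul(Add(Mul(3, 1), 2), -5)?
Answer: -10047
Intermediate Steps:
K = 100 (K = Mul(-4, Mul(Add(Mul(3, 1), 2), -5)) = Mul(-4, Mul(Add(3, 2), -5)) = Mul(-4, Mul(5, -5)) = Mul(-4, -25) = 100)
Function('P')(b) = Add(-1, Mul(-1, Pow(b, 2)))
Function('x')(j) = -10001 (Function('x')(j) = Add(-1, Mul(-1, Pow(100, 2))) = Add(-1, Mul(-1, 10000)) = Add(-1, -10000) = -10001)
Add(-46, Function('x')(16)) = Add(-46, -10001) = -10047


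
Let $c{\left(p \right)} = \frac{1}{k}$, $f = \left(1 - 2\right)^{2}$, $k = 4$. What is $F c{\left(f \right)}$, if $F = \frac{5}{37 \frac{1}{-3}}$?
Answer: $- \frac{15}{148} \approx -0.10135$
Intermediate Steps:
$F = - \frac{15}{37}$ ($F = \frac{5}{37 \left(- \frac{1}{3}\right)} = \frac{5}{- \frac{37}{3}} = 5 \left(- \frac{3}{37}\right) = - \frac{15}{37} \approx -0.40541$)
$f = 1$ ($f = \left(-1\right)^{2} = 1$)
$c{\left(p \right)} = \frac{1}{4}$
$F c{\left(f \right)} = \left(- \frac{15}{37}\right) \frac{1}{4} = - \frac{15}{148}$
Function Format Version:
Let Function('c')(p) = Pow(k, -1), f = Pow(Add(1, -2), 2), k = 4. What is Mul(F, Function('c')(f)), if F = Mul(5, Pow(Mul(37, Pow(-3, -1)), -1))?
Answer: Rational(-15, 148) ≈ -0.10135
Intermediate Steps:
F = Rational(-15, 37) (F = Mul(5, Pow(Mul(37, Rational(-1, 3)), -1)) = Mul(5, Pow(Rational(-37, 3), -1)) = Mul(5, Rational(-3, 37)) = Rational(-15, 37) ≈ -0.40541)
f = 1 (f = Pow(-1, 2) = 1)
Function('c')(p) = Rational(1, 4) (Function('c')(p) = Pow(4, -1) = Rational(1, 4))
Mul(F, Function('c')(f)) = Mul(Rational(-15, 37), Rational(1, 4)) = Rational(-15, 148)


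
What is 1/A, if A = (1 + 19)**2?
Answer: 1/400 ≈ 0.0025000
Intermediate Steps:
A = 400 (A = 20**2 = 400)
1/A = 1/400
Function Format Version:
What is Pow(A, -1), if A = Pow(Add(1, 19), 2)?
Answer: Rational(1, 400) ≈ 0.0025000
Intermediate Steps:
A = 400 (A = Pow(20, 2) = 400)
Pow(A, -1) = Pow(400, -1) = Rational(1, 400)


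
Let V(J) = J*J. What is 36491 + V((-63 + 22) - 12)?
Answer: 39300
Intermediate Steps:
V(J) = J**2
36491 + V((-63 + 22) - 12) = 36491 + ((-63 + 22) - 12)**2 = 36491 + (-41 - 12)**2 = 36491 + (-53)**2 = 36491 + 2809 = 39300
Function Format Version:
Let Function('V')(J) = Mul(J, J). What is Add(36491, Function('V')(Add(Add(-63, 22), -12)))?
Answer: 39300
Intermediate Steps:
Function('V')(J) = Pow(J, 2)
Add(36491, Function('V')(Add(Add(-63, 22), -12))) = Add(36491, Pow(Add(Add(-63, 22), -12), 2)) = Add(36491, Pow(Add(-41, -12), 2)) = Add(36491, Pow(-53, 2)) = Add(36491, 2809) = 39300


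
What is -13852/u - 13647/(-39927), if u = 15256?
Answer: -28739181/50760526 ≈ -0.56617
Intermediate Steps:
-13852/u - 13647/(-39927) = -13852/15256 - 13647/(-39927) = -13852*1/15256 - 13647*(-1/39927) = -3463/3814 + 4549/13309 = -28739181/50760526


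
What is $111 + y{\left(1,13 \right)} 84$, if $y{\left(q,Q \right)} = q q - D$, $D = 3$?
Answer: $-57$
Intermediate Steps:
$y{\left(q,Q \right)} = -3 + q^{2}$ ($y{\left(q,Q \right)} = q q - 3 = q^{2} - 3 = -3 + q^{2}$)
$111 + y{\left(1,13 \right)} 84 = 111 + \left(-3 + 1^{2}\right) 84 = 111 + \left(-3 + 1\right) 84 = 111 - 168 = -57$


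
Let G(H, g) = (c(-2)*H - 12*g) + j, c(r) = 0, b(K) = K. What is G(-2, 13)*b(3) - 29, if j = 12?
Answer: -461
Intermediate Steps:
G(H, g) = 12 - 12*g (G(H, g) = (0*H - 12*g) + 12 = (0 - 12*g) + 12 = -12*g + 12 = 12 - 12*g)
G(-2, 13)*b(3) - 29 = (12 - 12*13)*3 - 29 = (12 - 156)*3 - 29 = -144*3 - 29 = -432 - 29 = -461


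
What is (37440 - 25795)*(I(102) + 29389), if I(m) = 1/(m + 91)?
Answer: 66051348310/193 ≈ 3.4224e+8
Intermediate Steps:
I(m) = 1/(91 + m)
(37440 - 25795)*(I(102) + 29389) = (37440 - 25795)*(1/(91 + 102) + 29389) = 11645*(1/193 + 29389) = 11645*(5672078/193) = 66051348310/193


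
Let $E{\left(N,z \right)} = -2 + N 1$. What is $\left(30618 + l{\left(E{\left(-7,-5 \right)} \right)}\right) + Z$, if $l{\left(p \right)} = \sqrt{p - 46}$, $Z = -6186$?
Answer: $24432 + i \sqrt{55} \approx 24432.0 + 7.4162 i$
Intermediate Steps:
$E{\left(N,z \right)} = -2 + N$
$l{\left(p \right)} = \sqrt{-46 + p}$
$\left(30618 + l{\left(E{\left(-7,-5 \right)} \right)}\right) + Z = \left(30618 + \sqrt{-46 - 9}\right) - 6186 = \left(30618 + \sqrt{-55}\right) - 6186 = \left(30618 + i \sqrt{55}\right) - 6186 = 24432 + i \sqrt{55}$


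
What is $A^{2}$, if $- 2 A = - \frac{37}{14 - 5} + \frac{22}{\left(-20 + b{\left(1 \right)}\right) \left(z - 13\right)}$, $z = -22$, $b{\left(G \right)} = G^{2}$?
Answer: $\frac{595701649}{143280900} \approx 4.1576$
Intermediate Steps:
$A = \frac{24407}{11970}$ ($A = - \frac{- \frac{37}{14 - 5} + \frac{22}{\left(-20 + 1^{2}\right) \left(-22 - 13\right)}}{2} = - \frac{- \frac{37}{14 - 5} + \frac{22}{\left(-20 + 1\right) \left(-35\right)}}{2} = - \frac{- \frac{37}{9} + \frac{22}{\left(-19\right) \left(-35\right)}}{2} = - \frac{\left(-37\right) \frac{1}{9} + \frac{22}{665}}{2} = - \frac{- \frac{37}{9} + 22 \cdot \frac{1}{665}}{2} = - \frac{- \frac{37}{9} + \frac{22}{665}}{2} = \left(- \frac{1}{2}\right) \left(- \frac{24407}{5985}\right) = \frac{24407}{11970} \approx 2.039$)
$A^{2} = \left(\frac{24407}{11970}\right)^{2} = \frac{595701649}{143280900}$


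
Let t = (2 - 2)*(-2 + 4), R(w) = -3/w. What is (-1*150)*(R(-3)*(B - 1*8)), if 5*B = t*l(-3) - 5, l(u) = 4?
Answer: 1350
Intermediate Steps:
t = 0 (t = 0*2 = 0)
B = -1 (B = (0*4 - 5)/5 = (0 - 5)/5 = (⅕)*(-5) = -1)
(-1*150)*(R(-3)*(B - 1*8)) = (-1*150)*((-3/(-3))*(-1 - 1*8)) = -150*(-3*(-⅓))*(-1 - 8) = -150*(-9) = 1350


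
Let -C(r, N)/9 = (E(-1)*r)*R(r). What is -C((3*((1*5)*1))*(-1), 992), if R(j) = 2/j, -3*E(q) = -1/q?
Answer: -6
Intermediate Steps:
E(q) = 1/(3*q) (E(q) = -(-1)/(3*q) = 1/(3*q))
C(r, N) = 6 (C(r, N) = -9*((⅓)/(-1))*r*2/r = -9*((⅓)*(-1))*r*2/r = -9*(-r/3)*2/r = -9*(-⅔) = 6)
-C((3*((1*5)*1))*(-1), 992) = -1*6 = -6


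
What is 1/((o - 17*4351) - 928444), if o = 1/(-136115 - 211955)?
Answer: -348070/348909196771 ≈ -9.9760e-7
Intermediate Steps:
o = -1/348070 (o = 1/(-348070) = -1/348070 ≈ -2.8730e-6)
1/((o - 17*4351) - 928444) = 1/((-1/348070 - 17*4351) - 928444) = 1/((-1/348070 - 1*73967) - 928444) = 1/((-1/348070 - 73967) - 928444) = 1/(-25745693691/348070 - 928444) = 1/(-348909196771/348070) = -348070/348909196771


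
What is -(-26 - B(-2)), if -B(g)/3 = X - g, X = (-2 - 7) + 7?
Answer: 26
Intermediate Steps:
X = -2 (X = -9 + 7 = -2)
B(g) = 6 + 3*g (B(g) = -3*(-2 - g) = 6 + 3*g)
-(-26 - B(-2)) = -(-26 - (6 + 3*(-2))) = -(-26 - (6 - 6)) = -(-26 - 1*0) = -(-26 + 0) = -1*(-26) = 26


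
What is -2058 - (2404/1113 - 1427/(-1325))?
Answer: -57353917/27825 ≈ -2061.2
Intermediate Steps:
-2058 - (2404/1113 - 1427/(-1325)) = -2058 - (2404*(1/1113) - 1427*(-1/1325)) = -2058 - (2404/1113 + 1427/1325) = -2058 - 1*90067/27825 = -2058 - 90067/27825 = -57353917/27825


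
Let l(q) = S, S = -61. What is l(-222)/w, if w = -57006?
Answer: 61/57006 ≈ 0.0010701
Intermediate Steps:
l(q) = -61
l(-222)/w = -61/(-57006) = -61*(-1/57006) = 61/57006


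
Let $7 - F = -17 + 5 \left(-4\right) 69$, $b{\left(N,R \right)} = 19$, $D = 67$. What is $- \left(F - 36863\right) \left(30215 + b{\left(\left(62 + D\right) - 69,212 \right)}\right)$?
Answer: $1072067406$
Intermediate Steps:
$F = 1404$ ($F = 7 - \left(-17 + 5 \left(-4\right) 69\right) = 7 - \left(-17 - 1380\right) = 7 - -1397 = 7 + 1397 = 1404$)
$- \left(F - 36863\right) \left(30215 + b{\left(\left(62 + D\right) - 69,212 \right)}\right) = - \left(1404 - 36863\right) \left(30215 + 19\right) = - \left(-35459\right) 30234 = \left(-1\right) \left(-1072067406\right) = 1072067406$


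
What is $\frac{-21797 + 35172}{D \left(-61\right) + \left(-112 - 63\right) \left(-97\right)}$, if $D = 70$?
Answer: $\frac{2675}{2541} \approx 1.0527$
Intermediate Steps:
$\frac{-21797 + 35172}{D \left(-61\right) + \left(-112 - 63\right) \left(-97\right)} = \frac{-21797 + 35172}{70 \left(-61\right) + \left(-112 - 63\right) \left(-97\right)} = \frac{13375}{-4270 - -16975} = \frac{13375}{-4270 + 16975} = \frac{13375}{12705} = 13375 \cdot \frac{1}{12705} = \frac{2675}{2541}$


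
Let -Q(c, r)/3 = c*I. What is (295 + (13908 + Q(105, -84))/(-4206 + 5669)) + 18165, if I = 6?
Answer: 27018998/1463 ≈ 18468.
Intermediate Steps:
Q(c, r) = -18*c (Q(c, r) = -3*c*6 = -18*c)
(295 + (13908 + Q(105, -84))/(-4206 + 5669)) + 18165 = (295 + (13908 - 18*105)/(-4206 + 5669)) + 18165 = (295 + (13908 - 1890)/1463) + 18165 = (295 + 12018*(1/1463)) + 18165 = (295 + 12018/1463) + 18165 = 443603/1463 + 18165 = 27018998/1463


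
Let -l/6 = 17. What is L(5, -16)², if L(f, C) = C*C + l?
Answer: 23716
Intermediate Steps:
l = -102 (l = -6*17 = -102)
L(f, C) = -102 + C² (L(f, C) = C*C - 102 = C² - 102 = -102 + C²)
L(5, -16)² = (-102 + (-16)²)² = (-102 + 256)² = 154² = 23716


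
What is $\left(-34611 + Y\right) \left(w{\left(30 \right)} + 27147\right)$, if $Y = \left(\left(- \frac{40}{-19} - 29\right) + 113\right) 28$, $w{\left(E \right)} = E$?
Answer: $- \frac{16626915777}{19} \approx -8.751 \cdot 10^{8}$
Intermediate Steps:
$Y = \frac{45808}{19}$ ($Y = \left(\left(\left(-40\right) \left(- \frac{1}{19}\right) - 29\right) + 113\right) 28 = \left(\left(\frac{40}{19} - 29\right) + 113\right) 28 = \left(- \frac{511}{19} + 113\right) 28 = \frac{1636}{19} \cdot 28 = \frac{45808}{19} \approx 2410.9$)
$\left(-34611 + Y\right) \left(w{\left(30 \right)} + 27147\right) = \left(-34611 + \frac{45808}{19}\right) \left(30 + 27147\right) = \left(- \frac{611801}{19}\right) 27177 = - \frac{16626915777}{19}$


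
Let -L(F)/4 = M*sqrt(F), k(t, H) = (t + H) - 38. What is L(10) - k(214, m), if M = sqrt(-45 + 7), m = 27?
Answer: -203 - 8*I*sqrt(95) ≈ -203.0 - 77.974*I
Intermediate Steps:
k(t, H) = -38 + H + t (k(t, H) = (H + t) - 38 = -38 + H + t)
M = I*sqrt(38) (M = sqrt(-38) = I*sqrt(38) ≈ 6.1644*I)
L(F) = -4*I*sqrt(38)*sqrt(F)
L(10) - k(214, m) = -4*I*sqrt(38)*sqrt(10) - (-38 + 27 + 214) = -8*I*sqrt(95) - 1*203 = -8*I*sqrt(95) - 203 = -203 - 8*I*sqrt(95)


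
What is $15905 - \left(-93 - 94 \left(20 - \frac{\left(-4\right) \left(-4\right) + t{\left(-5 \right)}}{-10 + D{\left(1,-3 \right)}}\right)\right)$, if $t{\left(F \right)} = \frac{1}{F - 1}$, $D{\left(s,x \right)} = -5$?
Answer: $\frac{161795}{9} \approx 17977.0$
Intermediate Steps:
$t{\left(F \right)} = \frac{1}{-1 + F}$
$15905 - \left(-93 - 94 \left(20 - \frac{\left(-4\right) \left(-4\right) + t{\left(-5 \right)}}{-10 + D{\left(1,-3 \right)}}\right)\right) = 15905 - \left(-93 - 94 \left(20 - \frac{\left(-4\right) \left(-4\right) + \frac{1}{-1 - 5}}{-10 - 5}\right)\right) = 15905 - \left(-93 - 94 \left(20 - \frac{16 + \frac{1}{-6}}{-15}\right)\right) = 15905 - \left(-93 - 94 \left(20 - \left(16 - \frac{1}{6}\right) \left(- \frac{1}{15}\right)\right)\right) = 15905 - \left(-93 - 94 \left(20 - \frac{95}{6} \left(- \frac{1}{15}\right)\right)\right) = 15905 - \left(-93 - 94 \left(20 - - \frac{19}{18}\right)\right) = 15905 - \left(-93 - 94 \left(20 + \frac{19}{18}\right)\right) = 15905 - \left(-93 - \frac{17813}{9}\right) = 15905 - - \frac{18650}{9} = 15905 + \frac{18650}{9} = \frac{161795}{9}$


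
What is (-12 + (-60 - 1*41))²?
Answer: 12769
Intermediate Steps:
(-12 + (-60 - 1*41))² = (-12 + (-60 - 41))² = (-12 - 101)² = (-113)² = 12769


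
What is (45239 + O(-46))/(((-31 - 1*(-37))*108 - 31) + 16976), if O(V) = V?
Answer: 45193/17593 ≈ 2.5688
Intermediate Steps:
(45239 + O(-46))/(((-31 - 1*(-37))*108 - 31) + 16976) = (45239 - 46)/(((-31 - 1*(-37))*108 - 31) + 16976) = 45193/(((-31 + 37)*108 - 31) + 16976) = 45193/((6*108 - 31) + 16976) = 45193/((648 - 31) + 16976) = 45193/(617 + 16976) = 45193/17593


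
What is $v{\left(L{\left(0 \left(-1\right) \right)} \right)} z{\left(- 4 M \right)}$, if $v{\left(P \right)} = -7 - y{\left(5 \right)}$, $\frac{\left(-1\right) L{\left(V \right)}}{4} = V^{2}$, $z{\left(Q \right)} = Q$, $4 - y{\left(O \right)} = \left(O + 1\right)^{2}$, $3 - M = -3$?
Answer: $-600$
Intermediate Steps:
$M = 6$ ($M = 3 - -3 = 3 + 3 = 6$)
$y{\left(O \right)} = 4 - \left(1 + O\right)^{2}$ ($y{\left(O \right)} = 4 - \left(O + 1\right)^{2} = 4 - \left(1 + O\right)^{2}$)
$L{\left(V \right)} = - 4 V^{2}$
$v{\left(P \right)} = 25$ ($v{\left(P \right)} = -7 - \left(4 - \left(1 + 5\right)^{2}\right) = -7 - \left(4 - 6^{2}\right) = -7 - \left(4 - 36\right) = -7 - -32 = -7 + 32 = 25$)
$v{\left(L{\left(0 \left(-1\right) \right)} \right)} z{\left(- 4 M \right)} = 25 \left(\left(-4\right) 6\right) = 25 \left(-24\right) = -600$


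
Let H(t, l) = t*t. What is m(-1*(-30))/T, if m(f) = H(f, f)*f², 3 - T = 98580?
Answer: -10000/1217 ≈ -8.2169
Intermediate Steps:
T = -98577 (T = 3 - 1*98580 = 3 - 98580 = -98577)
H(t, l) = t²
m(f) = f⁴ (m(f) = f²*f² = f⁴)
m(-1*(-30))/T = (-1*(-30))⁴/(-98577) = 30⁴*(-1/98577) = 810000*(-1/98577) = -10000/1217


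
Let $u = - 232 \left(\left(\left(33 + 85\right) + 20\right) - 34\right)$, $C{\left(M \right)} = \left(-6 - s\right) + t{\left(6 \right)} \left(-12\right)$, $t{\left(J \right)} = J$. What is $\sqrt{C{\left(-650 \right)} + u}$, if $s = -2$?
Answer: $2 i \sqrt{6051} \approx 155.58 i$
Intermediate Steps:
$C{\left(M \right)} = -76$ ($C{\left(M \right)} = \left(-6 - -2\right) + 6 \left(-12\right) = \left(-6 + 2\right) - 72 = -4 - 72 = -76$)
$u = -24128$ ($u = - 232 \left(\left(118 + 20\right) - 34\right) = - 232 \left(138 - 34\right) = \left(-232\right) 104 = -24128$)
$\sqrt{C{\left(-650 \right)} + u} = \sqrt{-76 - 24128} = \sqrt{-24204} = 2 i \sqrt{6051}$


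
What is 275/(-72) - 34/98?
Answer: -14699/3528 ≈ -4.1664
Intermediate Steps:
275/(-72) - 34/98 = 275*(-1/72) - 34*1/98 = -275/72 - 17/49 = -14699/3528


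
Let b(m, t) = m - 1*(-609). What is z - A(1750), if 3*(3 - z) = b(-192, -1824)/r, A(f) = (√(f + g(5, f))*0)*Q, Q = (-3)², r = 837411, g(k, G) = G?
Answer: 2512094/837411 ≈ 2.9998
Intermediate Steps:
b(m, t) = 609 + m (b(m, t) = m + 609 = 609 + m)
Q = 9
A(f) = 0 (A(f) = (√(f + f)*0)*9 = (√(2*f)*0)*9 = ((√2*√f)*0)*9 = 0*9 = 0)
z = 2512094/837411 (z = 3 - (609 - 192)/(3*837411) = 3 - 139/837411 = 2512094/837411 ≈ 2.9998)
z - A(1750) = 2512094/837411 - 1*0 = 2512094/837411 + 0 = 2512094/837411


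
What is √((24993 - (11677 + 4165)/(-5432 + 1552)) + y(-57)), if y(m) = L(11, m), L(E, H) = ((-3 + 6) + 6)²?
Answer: √23595968285/970 ≈ 158.36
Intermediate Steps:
L(E, H) = 81 (L(E, H) = (3 + 6)² = 9² = 81)
y(m) = 81
√((24993 - (11677 + 4165)/(-5432 + 1552)) + y(-57)) = √((24993 - (11677 + 4165)/(-5432 + 1552)) + 81) = √((24993 - 15842/(-3880)) + 81) = √((24993 - 15842*(-1)/3880) + 81) = √((24993 - 1*(-7921/1940)) + 81) = √((24993 + 7921/1940) + 81) = √(48494341/1940 + 81) = √(48651481/1940) = √23595968285/970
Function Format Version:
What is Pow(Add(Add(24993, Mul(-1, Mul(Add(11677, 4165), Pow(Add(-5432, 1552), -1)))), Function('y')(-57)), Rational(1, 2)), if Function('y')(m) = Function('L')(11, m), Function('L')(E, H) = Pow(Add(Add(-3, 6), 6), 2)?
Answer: Mul(Rational(1, 970), Pow(23595968285, Rational(1, 2))) ≈ 158.36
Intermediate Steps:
Function('L')(E, H) = 81 (Function('L')(E, H) = Pow(Add(3, 6), 2) = Pow(9, 2) = 81)
Function('y')(m) = 81
Pow(Add(Add(24993, Mul(-1, Mul(Add(11677, 4165), Pow(Add(-5432, 1552), -1)))), Function('y')(-57)), Rational(1, 2)) = Pow(Add(Add(24993, Mul(-1, Mul(Add(11677, 4165), Pow(Add(-5432, 1552), -1)))), 81), Rational(1, 2)) = Pow(Add(Add(24993, Mul(-1, Mul(15842, Pow(-3880, -1)))), 81), Rational(1, 2)) = Pow(Add(Add(24993, Mul(-1, Mul(15842, Rational(-1, 3880)))), 81), Rational(1, 2)) = Pow(Add(Add(24993, Mul(-1, Rational(-7921, 1940))), 81), Rational(1, 2)) = Pow(Add(Add(24993, Rational(7921, 1940)), 81), Rational(1, 2)) = Pow(Add(Rational(48494341, 1940), 81), Rational(1, 2)) = Pow(Rational(48651481, 1940), Rational(1, 2)) = Mul(Rational(1, 970), Pow(23595968285, Rational(1, 2)))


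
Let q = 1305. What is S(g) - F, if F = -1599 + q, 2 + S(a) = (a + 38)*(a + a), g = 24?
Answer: 3268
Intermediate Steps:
S(a) = -2 + 2*a*(38 + a) (S(a) = -2 + (a + 38)*(a + a) = -2 + (38 + a)*(2*a) = -2 + 2*a*(38 + a))
F = -294 (F = -1599 + 1305 = -294)
S(g) - F = (-2 + 2*24² + 76*24) - 1*(-294) = (-2 + 2*576 + 1824) + 294 = (-2 + 1152 + 1824) + 294 = 2974 + 294 = 3268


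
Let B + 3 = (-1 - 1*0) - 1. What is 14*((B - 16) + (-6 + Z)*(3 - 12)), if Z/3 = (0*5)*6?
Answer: 462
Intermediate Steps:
Z = 0 (Z = 3*((0*5)*6) = 3*(0*6) = 3*0 = 0)
B = -5 (B = -3 + ((-1 - 1*0) - 1) = -3 + ((-1 + 0) - 1) = -3 + (-1 - 1) = -3 - 2 = -5)
14*((B - 16) + (-6 + Z)*(3 - 12)) = 14*((-5 - 16) + (-6 + 0)*(3 - 12)) = 14*(-21 - 6*(-9)) = 14*(-21 + 54) = 14*33 = 462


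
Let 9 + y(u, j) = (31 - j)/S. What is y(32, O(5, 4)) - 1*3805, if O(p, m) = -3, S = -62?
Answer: -118251/31 ≈ -3814.5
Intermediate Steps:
y(u, j) = -19/2 + j/62 (y(u, j) = -9 + (31 - j)/(-62) = -9 + (31 - j)*(-1/62) = -9 + (-1/2 + j/62) = -19/2 + j/62)
y(32, O(5, 4)) - 1*3805 = (-19/2 + (1/62)*(-3)) - 1*3805 = (-19/2 - 3/62) - 3805 = -296/31 - 3805 = -118251/31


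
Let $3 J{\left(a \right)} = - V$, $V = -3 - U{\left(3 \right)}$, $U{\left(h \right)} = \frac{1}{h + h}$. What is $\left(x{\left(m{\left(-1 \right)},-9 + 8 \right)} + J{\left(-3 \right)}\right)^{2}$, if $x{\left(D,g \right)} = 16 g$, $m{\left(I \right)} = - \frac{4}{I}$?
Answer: $\frac{72361}{324} \approx 223.34$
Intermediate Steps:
$U{\left(h \right)} = \frac{1}{2 h}$
$V = - \frac{19}{6}$ ($V = -3 - \frac{1}{2 \cdot 3} = -3 - \frac{1}{2} \cdot \frac{1}{3} = -3 - \frac{1}{6} = - \frac{19}{6} \approx -3.1667$)
$J{\left(a \right)} = \frac{19}{18}$ ($J{\left(a \right)} = \frac{\left(-1\right) \left(- \frac{19}{6}\right)}{3} = \frac{1}{3} \cdot \frac{19}{6} = \frac{19}{18}$)
$\left(x{\left(m{\left(-1 \right)},-9 + 8 \right)} + J{\left(-3 \right)}\right)^{2} = \left(16 \left(-9 + 8\right) + \frac{19}{18}\right)^{2} = \left(16 \left(-1\right) + \frac{19}{18}\right)^{2} = \left(-16 + \frac{19}{18}\right)^{2} = \left(- \frac{269}{18}\right)^{2} = \frac{72361}{324}$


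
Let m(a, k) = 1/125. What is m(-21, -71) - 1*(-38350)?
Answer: 4793751/125 ≈ 38350.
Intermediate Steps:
m(a, k) = 1/125
m(-21, -71) - 1*(-38350) = 1/125 - 1*(-38350) = 1/125 + 38350 = 4793751/125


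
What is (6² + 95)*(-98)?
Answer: -12838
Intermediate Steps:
(6² + 95)*(-98) = (36 + 95)*(-98) = 131*(-98) = -12838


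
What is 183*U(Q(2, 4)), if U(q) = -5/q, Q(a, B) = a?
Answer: -915/2 ≈ -457.50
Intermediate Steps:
183*U(Q(2, 4)) = 183*(-5/2) = -915/2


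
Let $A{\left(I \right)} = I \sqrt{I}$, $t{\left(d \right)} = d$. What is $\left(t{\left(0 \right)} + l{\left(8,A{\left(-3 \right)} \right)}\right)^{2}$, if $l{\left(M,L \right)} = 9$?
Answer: $81$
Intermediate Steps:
$A{\left(I \right)} = I^{\frac{3}{2}}$
$\left(t{\left(0 \right)} + l{\left(8,A{\left(-3 \right)} \right)}\right)^{2} = \left(0 + 9\right)^{2} = 9^{2} = 81$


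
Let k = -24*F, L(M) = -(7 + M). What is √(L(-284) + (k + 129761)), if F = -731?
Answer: 9*√1822 ≈ 384.16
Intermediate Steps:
L(M) = -7 - M
k = 17544 (k = -24*(-731) = 17544)
√(L(-284) + (k + 129761)) = √((-7 - 1*(-284)) + (17544 + 129761)) = √((-7 + 284) + 147305) = √(277 + 147305) = √147582 = 9*√1822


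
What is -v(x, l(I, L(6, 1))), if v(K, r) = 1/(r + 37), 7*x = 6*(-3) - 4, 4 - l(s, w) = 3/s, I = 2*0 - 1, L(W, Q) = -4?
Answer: -1/44 ≈ -0.022727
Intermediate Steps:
I = -1 (I = 0 - 1 = -1)
l(s, w) = 4 - 3/s
x = -22/7 (x = (6*(-3) - 4)/7 = (-18 - 4)/7 = (1/7)*(-22) = -22/7 ≈ -3.1429)
v(K, r) = 1/(37 + r)
-v(x, l(I, L(6, 1))) = -1/(37 + (4 - 3/(-1))) = -1/(37 + (4 - 3*(-1))) = -1/(37 + (4 + 3)) = -1/(37 + 7) = -1/44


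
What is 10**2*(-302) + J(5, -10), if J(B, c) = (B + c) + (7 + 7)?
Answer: -30191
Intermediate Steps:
J(B, c) = 14 + B + c (J(B, c) = (B + c) + 14 = 14 + B + c)
10**2*(-302) + J(5, -10) = 10**2*(-302) + (14 + 5 - 10) = 100*(-302) + 9 = -30200 + 9 = -30191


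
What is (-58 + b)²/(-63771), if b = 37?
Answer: -147/21257 ≈ -0.0069154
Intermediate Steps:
(-58 + b)²/(-63771) = (-58 + 37)²/(-63771) = (-21)²*(-1/63771) = 441*(-1/63771) = -147/21257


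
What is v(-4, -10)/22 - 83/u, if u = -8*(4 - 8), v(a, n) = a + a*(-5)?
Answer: -657/352 ≈ -1.8665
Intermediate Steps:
v(a, n) = -4*a (v(a, n) = a - 5*a = -4*a)
u = 32 (u = -8*(-4) = 32)
v(-4, -10)/22 - 83/u = -4*(-4)/22 - 83/32 = 16*(1/22) - 83*1/32 = 8/11 - 83/32 = -657/352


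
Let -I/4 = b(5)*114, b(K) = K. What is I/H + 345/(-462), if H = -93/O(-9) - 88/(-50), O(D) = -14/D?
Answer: 120556465/3127586 ≈ 38.546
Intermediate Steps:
I = -2280 (I = -20*114 = -4*570 = -2280)
H = -20309/350 (H = -93/((-14/(-9))) - 88/(-50) = -93/((-14*(-⅑))) - 88*(-1/50) = -93/14/9 + 44/25 = -93*9/14 + 44/25 = -837/14 + 44/25 = -20309/350 ≈ -58.026)
I/H + 345/(-462) = -2280/(-20309/350) + 345/(-462) = -2280*(-350/20309) + 345*(-1/462) = 798000/20309 - 115/154 = 120556465/3127586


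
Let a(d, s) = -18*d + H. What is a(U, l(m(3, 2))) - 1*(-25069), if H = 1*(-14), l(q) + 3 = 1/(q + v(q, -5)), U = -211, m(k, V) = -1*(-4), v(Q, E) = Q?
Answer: 28853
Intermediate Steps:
m(k, V) = 4
l(q) = -3 + 1/(2*q) (l(q) = -3 + 1/(q + q) = -3 + 1/(2*q))
H = -14
a(d, s) = -14 - 18*d (a(d, s) = -18*d - 14 = -14 - 18*d)
a(U, l(m(3, 2))) - 1*(-25069) = (-14 - 18*(-211)) - 1*(-25069) = (-14 + 3798) + 25069 = 3784 + 25069 = 28853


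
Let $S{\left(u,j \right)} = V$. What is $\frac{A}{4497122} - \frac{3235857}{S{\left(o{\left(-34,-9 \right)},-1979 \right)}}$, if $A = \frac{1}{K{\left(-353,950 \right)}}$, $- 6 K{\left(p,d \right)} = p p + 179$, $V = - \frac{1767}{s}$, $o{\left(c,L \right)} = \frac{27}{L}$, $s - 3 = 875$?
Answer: $\frac{88576563181013709003}{55089843436684} \approx 1.6079 \cdot 10^{6}$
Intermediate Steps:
$s = 878$ ($s = 3 + 875 = 878$)
$V = - \frac{1767}{878} \approx -2.0125$
$S{\left(u,j \right)} = - \frac{1767}{878}$
$K{\left(p,d \right)} = - \frac{179}{6} - \frac{p^{2}}{6}$ ($K{\left(p,d \right)} = - \frac{p p + 179}{6} = - \frac{p^{2} + 179}{6} = - \frac{179 + p^{2}}{6} = - \frac{179}{6} - \frac{p^{2}}{6}$)
$A = - \frac{1}{20798}$ ($A = \frac{1}{- \frac{179}{6} - \frac{\left(-353\right)^{2}}{6}} = \frac{1}{- \frac{179}{6} - \frac{124609}{6}} = \frac{1}{-20798} = - \frac{1}{20798} \approx -4.8082 \cdot 10^{-5}$)
$\frac{A}{4497122} - \frac{3235857}{S{\left(o{\left(-34,-9 \right)},-1979 \right)}} = - \frac{1}{20798 \cdot 4497122} - \frac{3235857}{- \frac{1767}{878}} = \left(- \frac{1}{20798}\right) \frac{1}{4497122} - - \frac{947027482}{589} = - \frac{1}{93531143356} + \frac{947027482}{589} = \frac{88576563181013709003}{55089843436684}$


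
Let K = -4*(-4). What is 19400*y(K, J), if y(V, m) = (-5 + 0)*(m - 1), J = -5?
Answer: 582000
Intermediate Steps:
K = 16
y(V, m) = 5 - 5*m (y(V, m) = -5*(-1 + m) = 5 - 5*m)
19400*y(K, J) = 19400*(5 - 5*(-5)) = 19400*(5 + 25) = 19400*30 = 582000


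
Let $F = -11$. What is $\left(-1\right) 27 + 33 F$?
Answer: $-390$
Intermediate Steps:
$\left(-1\right) 27 + 33 F = \left(-1\right) 27 + 33 \left(-11\right) = -27 - 363 = -390$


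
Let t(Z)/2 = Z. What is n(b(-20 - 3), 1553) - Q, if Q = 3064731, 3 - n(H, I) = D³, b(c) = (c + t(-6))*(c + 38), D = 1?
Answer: -3064729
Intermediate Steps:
t(Z) = 2*Z
b(c) = (-12 + c)*(38 + c) (b(c) = (c + 2*(-6))*(c + 38) = (c - 12)*(38 + c) = (-12 + c)*(38 + c))
n(H, I) = 2 (n(H, I) = 3 - 1*1³ = 3 - 1*1 = 3 - 1 = 2)
n(b(-20 - 3), 1553) - Q = 2 - 1*3064731 = 2 - 3064731 = -3064729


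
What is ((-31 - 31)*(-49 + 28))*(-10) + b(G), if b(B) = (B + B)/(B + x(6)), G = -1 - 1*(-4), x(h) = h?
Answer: -39058/3 ≈ -13019.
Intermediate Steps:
G = 3 (G = -1 + 4 = 3)
b(B) = 2*B/(6 + B) (b(B) = (B + B)/(B + 6) = (2*B)/(6 + B) = 2*B/(6 + B))
((-31 - 31)*(-49 + 28))*(-10) + b(G) = ((-31 - 31)*(-49 + 28))*(-10) + 2*3/(6 + 3) = -62*(-21)*(-10) + 2*3/9 = 1302*(-10) + 2*3*(⅑) = -13020 + ⅔ = -39058/3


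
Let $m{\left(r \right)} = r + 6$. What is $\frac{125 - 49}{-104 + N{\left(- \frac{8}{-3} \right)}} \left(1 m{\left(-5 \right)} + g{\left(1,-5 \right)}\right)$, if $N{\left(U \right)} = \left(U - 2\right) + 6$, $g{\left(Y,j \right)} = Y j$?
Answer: $\frac{228}{73} \approx 3.1233$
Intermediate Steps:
$m{\left(r \right)} = 6 + r$
$N{\left(U \right)} = 4 + U$ ($N{\left(U \right)} = \left(-2 + U\right) + 6 = 4 + U$)
$\frac{125 - 49}{-104 + N{\left(- \frac{8}{-3} \right)}} \left(1 m{\left(-5 \right)} + g{\left(1,-5 \right)}\right) = \frac{125 - 49}{-104 + \left(4 - \frac{8}{-3}\right)} \left(1 \left(6 - 5\right) + 1 \left(-5\right)\right) = \frac{76}{-104 + \left(4 - - \frac{8}{3}\right)} \left(1 \cdot 1 - 5\right) = \frac{76}{-104 + \left(4 + \frac{8}{3}\right)} \left(1 - 5\right) = \frac{76}{-104 + \frac{20}{3}} \left(-4\right) = \frac{76}{- \frac{292}{3}} \left(-4\right) = 76 \left(- \frac{3}{292}\right) \left(-4\right) = \left(- \frac{57}{73}\right) \left(-4\right) = \frac{228}{73}$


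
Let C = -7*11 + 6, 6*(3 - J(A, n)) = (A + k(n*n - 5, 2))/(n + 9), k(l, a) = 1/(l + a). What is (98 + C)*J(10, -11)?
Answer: 48861/472 ≈ 103.52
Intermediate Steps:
k(l, a) = 1/(a + l)
J(A, n) = 3 - (A + 1/(-3 + n**2))/(6*(9 + n)) (J(A, n) = 3 - (A + 1/(2 + (n*n - 5)))/(6*(n + 9)) = 3 - (A + 1/(2 + (n**2 - 5)))/(6*(9 + n)) = 3 - (A + 1/(2 + (-5 + n**2)))/(6*(9 + n)) = 3 - (A + 1/(-3 + n**2))/(6*(9 + n)))
C = -71 (C = -77 + 6 = -71)
(98 + C)*J(10, -11) = (98 - 71)*((-1 - (-3 + (-11)**2)*(-162 + 10 - 18*(-11)))/(6*(-3 + (-11)**2)*(9 - 11))) = 27*((1/6)*(-1 - (-3 + 121)*(-162 + 10 + 198))/((-3 + 121)*(-2))) = 27*((1/6)*(-1/2)*(-1 - 1*118*46)/118) = 27*((1/6)*(1/118)*(-1/2)*(-1 - 5428)) = 27*((1/6)*(1/118)*(-1/2)*(-5429)) = 27*(5429/1416) = 48861/472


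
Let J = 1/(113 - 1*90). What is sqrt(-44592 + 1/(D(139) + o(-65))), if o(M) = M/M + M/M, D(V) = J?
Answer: I*sqrt(98502647)/47 ≈ 211.17*I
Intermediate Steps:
J = 1/23 (J = 1/(113 - 90) = 1/23 ≈ 0.043478)
D(V) = 1/23
o(M) = 2 (o(M) = 1 + 1 = 2)
sqrt(-44592 + 1/(D(139) + o(-65))) = sqrt(-44592 + 1/(1/23 + 2)) = sqrt(-44592 + 1/(47/23)) = sqrt(-44592 + 23/47) = sqrt(-2095801/47) = I*sqrt(98502647)/47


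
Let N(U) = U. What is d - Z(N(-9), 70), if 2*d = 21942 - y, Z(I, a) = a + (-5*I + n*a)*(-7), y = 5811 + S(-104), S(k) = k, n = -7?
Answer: 9865/2 ≈ 4932.5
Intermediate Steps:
y = 5707 (y = 5811 - 104 = 5707)
Z(I, a) = 35*I + 50*a (Z(I, a) = a + (-5*I - 7*a)*(-7) = a + (-7*a - 5*I)*(-7) = a + (35*I + 49*a) = 35*I + 50*a)
d = 16235/2 (d = (21942 - 1*5707)/2 = (21942 - 5707)/2 = (1/2)*16235 = 16235/2 ≈ 8117.5)
d - Z(N(-9), 70) = 16235/2 - (35*(-9) + 50*70) = 16235/2 - (-315 + 3500) = 16235/2 - 1*3185 = 16235/2 - 3185 = 9865/2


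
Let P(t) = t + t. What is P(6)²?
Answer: 144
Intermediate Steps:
P(t) = 2*t
P(6)² = (2*6)² = 12² = 144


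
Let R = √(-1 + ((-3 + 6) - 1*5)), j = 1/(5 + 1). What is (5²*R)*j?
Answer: 25*I*√3/6 ≈ 7.2169*I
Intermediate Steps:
j = ⅙ (j = 1/6 = ⅙ ≈ 0.16667)
R = I*√3 (R = √(-1 + (3 - 5)) = √(-1 - 2) = √(-3) = I*√3 ≈ 1.732*I)
(5²*R)*j = (5²*(I*√3))*(⅙) = (25*(I*√3))*(⅙) = (25*I*√3)*(⅙) = 25*I*√3/6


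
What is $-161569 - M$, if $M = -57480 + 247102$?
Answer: $-351191$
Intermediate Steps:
$M = 189622$
$-161569 - M = -161569 - 189622 = -351191$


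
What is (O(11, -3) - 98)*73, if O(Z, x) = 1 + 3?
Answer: -6862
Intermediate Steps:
O(Z, x) = 4
(O(11, -3) - 98)*73 = (4 - 98)*73 = -94*73 = -6862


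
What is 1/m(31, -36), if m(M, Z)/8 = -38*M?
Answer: -1/9424 ≈ -0.00010611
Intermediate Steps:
m(M, Z) = -304*M (m(M, Z) = 8*(-38*M) = -304*M)
1/m(31, -36) = 1/(-304*31) = 1/(-9424) = -1/9424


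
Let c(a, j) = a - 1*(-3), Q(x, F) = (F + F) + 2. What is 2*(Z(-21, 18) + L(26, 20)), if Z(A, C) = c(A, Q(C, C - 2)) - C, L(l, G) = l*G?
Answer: 968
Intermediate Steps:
Q(x, F) = 2 + 2*F (Q(x, F) = 2*F + 2 = 2 + 2*F)
c(a, j) = 3 + a (c(a, j) = a + 3 = 3 + a)
L(l, G) = G*l
Z(A, C) = 3 + A - C (Z(A, C) = (3 + A) - C = 3 + A - C)
2*(Z(-21, 18) + L(26, 20)) = 2*((3 - 21 - 1*18) + 20*26) = 2*((3 - 21 - 18) + 520) = 2*(-36 + 520) = 2*484 = 968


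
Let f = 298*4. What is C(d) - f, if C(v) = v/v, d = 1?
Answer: -1191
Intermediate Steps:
C(v) = 1
f = 1192
C(d) - f = 1 - 1*1192 = 1 - 1192 = -1191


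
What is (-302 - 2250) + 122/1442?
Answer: -1839931/721 ≈ -2551.9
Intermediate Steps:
(-302 - 2250) + 122/1442 = -2552 + 122*(1/1442) = -2552 + 61/721 = -1839931/721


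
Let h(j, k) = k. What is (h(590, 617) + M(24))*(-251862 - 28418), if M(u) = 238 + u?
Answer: -246366120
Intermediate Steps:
(h(590, 617) + M(24))*(-251862 - 28418) = (617 + (238 + 24))*(-251862 - 28418) = (617 + 262)*(-280280) = 879*(-280280) = -246366120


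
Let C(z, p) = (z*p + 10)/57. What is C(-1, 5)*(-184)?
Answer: -920/57 ≈ -16.140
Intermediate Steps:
C(z, p) = 10/57 + p*z/57 (C(z, p) = (p*z + 10)*(1/57) = (10 + p*z)*(1/57) = 10/57 + p*z/57)
C(-1, 5)*(-184) = (10/57 + (1/57)*5*(-1))*(-184) = (10/57 - 5/57)*(-184) = (5/57)*(-184) = -920/57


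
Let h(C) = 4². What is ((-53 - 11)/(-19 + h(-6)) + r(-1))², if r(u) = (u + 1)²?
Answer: 4096/9 ≈ 455.11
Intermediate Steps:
h(C) = 16
r(u) = (1 + u)²
((-53 - 11)/(-19 + h(-6)) + r(-1))² = ((-53 - 11)/(-19 + 16) + (1 - 1)²)² = (-64/(-3) + 0²)² = (-64*(-⅓) + 0)² = (64/3 + 0)² = (64/3)² = 4096/9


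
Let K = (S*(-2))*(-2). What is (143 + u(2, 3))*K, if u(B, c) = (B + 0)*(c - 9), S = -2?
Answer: -1048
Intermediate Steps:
K = -8 (K = -2*(-2)*(-2) = 4*(-2) = -8)
u(B, c) = B*(-9 + c)
(143 + u(2, 3))*K = (143 + 2*(-9 + 3))*(-8) = (143 + 2*(-6))*(-8) = (143 - 12)*(-8) = 131*(-8) = -1048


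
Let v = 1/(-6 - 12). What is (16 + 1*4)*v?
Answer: -10/9 ≈ -1.1111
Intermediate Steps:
v = -1/18 (v = 1/(-18) = -1/18 ≈ -0.055556)
(16 + 1*4)*v = (16 + 1*4)*(-1/18) = (16 + 4)*(-1/18) = 20*(-1/18) = -10/9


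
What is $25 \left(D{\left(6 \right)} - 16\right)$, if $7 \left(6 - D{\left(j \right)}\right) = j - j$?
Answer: $-250$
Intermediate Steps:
$D{\left(j \right)} = 6$ ($D{\left(j \right)} = 6 - \frac{j - j}{7} = 6 - 0 = 6 + 0 = 6$)
$25 \left(D{\left(6 \right)} - 16\right) = 25 \left(6 - 16\right) = 25 \left(-10\right) = -250$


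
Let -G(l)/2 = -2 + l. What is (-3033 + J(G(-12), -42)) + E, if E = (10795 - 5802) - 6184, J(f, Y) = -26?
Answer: -4250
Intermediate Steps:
G(l) = 4 - 2*l (G(l) = -2*(-2 + l) = 4 - 2*l)
E = -1191 (E = 4993 - 6184 = -1191)
(-3033 + J(G(-12), -42)) + E = (-3033 - 26) - 1191 = -3059 - 1191 = -4250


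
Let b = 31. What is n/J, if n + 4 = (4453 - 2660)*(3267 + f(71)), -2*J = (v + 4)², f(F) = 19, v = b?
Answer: -11783588/1225 ≈ -9619.3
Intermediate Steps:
v = 31
J = -1225/2 (J = -(31 + 4)²/2 = -½*35² = -½*1225 = -1225/2 ≈ -612.50)
n = 5891794 (n = -4 + (4453 - 2660)*(3267 + 19) = -4 + 1793*3286 = -4 + 5891798 = 5891794)
n/J = 5891794/(-1225/2) = 5891794*(-2/1225) = -11783588/1225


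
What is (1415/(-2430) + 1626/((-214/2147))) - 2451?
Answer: -975805529/52002 ≈ -18765.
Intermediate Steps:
(1415/(-2430) + 1626/((-214/2147))) - 2451 = (1415*(-1/2430) + 1626/((-214*1/2147))) - 2451 = (-283/486 + 1626/(-214/2147)) - 2451 = (-283/486 + 1626*(-2147/214)) - 2451 = (-283/486 - 1745511/107) - 2451 = -848348627/52002 - 2451 = -975805529/52002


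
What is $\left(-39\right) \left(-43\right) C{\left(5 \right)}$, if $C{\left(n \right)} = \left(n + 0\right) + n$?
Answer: $16770$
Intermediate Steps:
$C{\left(n \right)} = 2 n$ ($C{\left(n \right)} = n + n = 2 n$)
$\left(-39\right) \left(-43\right) C{\left(5 \right)} = \left(-39\right) \left(-43\right) 2 \cdot 5 = 1677 \cdot 10 = 16770$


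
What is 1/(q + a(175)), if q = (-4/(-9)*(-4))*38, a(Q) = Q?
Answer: 9/967 ≈ 0.0093071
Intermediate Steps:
q = -608/9 (q = (-4*(-⅑)*(-4))*38 = ((4/9)*(-4))*38 = -16/9*38 = -608/9 ≈ -67.556)
1/(q + a(175)) = 1/(-608/9 + 175) = 1/(967/9) = 9/967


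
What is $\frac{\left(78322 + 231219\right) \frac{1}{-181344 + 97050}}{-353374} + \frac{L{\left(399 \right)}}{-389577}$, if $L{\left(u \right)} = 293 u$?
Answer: $- \frac{1160741407052645}{3868150023858204} \approx -0.30008$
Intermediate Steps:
$\frac{\left(78322 + 231219\right) \frac{1}{-181344 + 97050}}{-353374} + \frac{L{\left(399 \right)}}{-389577} = \frac{\left(78322 + 231219\right) \frac{1}{-181344 + 97050}}{-353374} + \frac{293 \cdot 399}{-389577} = \frac{309541}{-84294} \left(- \frac{1}{353374}\right) + 116907 \left(- \frac{1}{389577}\right) = 309541 \left(- \frac{1}{84294}\right) \left(- \frac{1}{353374}\right) - \frac{38969}{129859} = \left(- \frac{309541}{84294}\right) \left(- \frac{1}{353374}\right) - \frac{38969}{129859} = \frac{309541}{29787307956} - \frac{38969}{129859} = - \frac{1160741407052645}{3868150023858204}$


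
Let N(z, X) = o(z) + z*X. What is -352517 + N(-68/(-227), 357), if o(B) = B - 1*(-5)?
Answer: -79995880/227 ≈ -3.5241e+5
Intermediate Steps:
o(B) = 5 + B (o(B) = B + 5 = 5 + B)
N(z, X) = 5 + z + X*z (N(z, X) = (5 + z) + z*X = (5 + z) + X*z = 5 + z + X*z)
-352517 + N(-68/(-227), 357) = -352517 + (5 - 68/(-227) + 357*(-68/(-227))) = -352517 + (5 - 68*(-1/227) + 357*(-68*(-1/227))) = -352517 + (5 + 68/227 + 357*(68/227)) = -352517 + (5 + 68/227 + 24276/227) = -352517 + 25479/227 = -79995880/227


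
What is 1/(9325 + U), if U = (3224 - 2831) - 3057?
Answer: 1/6661 ≈ 0.00015013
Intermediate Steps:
U = -2664 (U = 393 - 3057 = -2664)
1/(9325 + U) = 1/(9325 - 2664) = 1/6661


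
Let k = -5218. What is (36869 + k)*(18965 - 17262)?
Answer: 53901653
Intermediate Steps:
(36869 + k)*(18965 - 17262) = (36869 - 5218)*(18965 - 17262) = 31651*1703 = 53901653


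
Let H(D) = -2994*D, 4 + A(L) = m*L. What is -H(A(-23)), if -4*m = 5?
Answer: 148203/2 ≈ 74102.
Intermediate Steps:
m = -5/4 (m = -1/4*5 = -5/4 ≈ -1.2500)
A(L) = -4 - 5*L/4
-H(A(-23)) = -(-2994)*(-4 - 5/4*(-23)) = -(-2994)*(-4 + 115/4) = -(-2994)*99/4 = -1*(-148203/2) = 148203/2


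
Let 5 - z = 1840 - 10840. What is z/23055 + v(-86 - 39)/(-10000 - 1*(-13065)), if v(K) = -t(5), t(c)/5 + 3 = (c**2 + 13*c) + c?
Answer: 679801/2826543 ≈ 0.24051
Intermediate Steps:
t(c) = -15 + 5*c**2 + 70*c (t(c) = -15 + 5*((c**2 + 13*c) + c) = -15 + 5*(c**2 + 14*c) = -15 + (5*c**2 + 70*c) = -15 + 5*c**2 + 70*c)
v(K) = -460 (v(K) = -(-15 + 5*5**2 + 70*5) = -(-15 + 5*25 + 350) = -(-15 + 125 + 350) = -1*460 = -460)
z = 9005 (z = 5 - (1840 - 10840) = 5 - 1*(-9000) = 5 + 9000 = 9005)
z/23055 + v(-86 - 39)/(-10000 - 1*(-13065)) = 9005/23055 - 460/(-10000 - 1*(-13065)) = 9005*(1/23055) - 460/(-10000 + 13065) = 1801/4611 - 460/3065 = 1801/4611 - 460*1/3065 = 1801/4611 - 92/613 = 679801/2826543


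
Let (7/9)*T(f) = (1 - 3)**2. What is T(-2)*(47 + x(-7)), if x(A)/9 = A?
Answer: -576/7 ≈ -82.286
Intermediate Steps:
T(f) = 36/7 (T(f) = 9*(1 - 3)**2/7 = (9/7)*(-2)**2 = (9/7)*4 = 36/7)
x(A) = 9*A
T(-2)*(47 + x(-7)) = 36*(47 + 9*(-7))/7 = 36*(47 - 63)/7 = (36/7)*(-16) = -576/7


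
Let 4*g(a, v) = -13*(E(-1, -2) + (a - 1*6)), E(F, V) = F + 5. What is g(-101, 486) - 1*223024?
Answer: -890757/4 ≈ -2.2269e+5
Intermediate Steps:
E(F, V) = 5 + F
g(a, v) = 13/2 - 13*a/4 (g(a, v) = (-13*((5 - 1) + (a - 1*6)))/4 = (-13*(4 + (a - 6)))/4 = (-13*(4 + (-6 + a)))/4 = (-13*(-2 + a))/4 = (26 - 13*a)/4 = 13/2 - 13*a/4)
g(-101, 486) - 1*223024 = (13/2 - 13/4*(-101)) - 1*223024 = (13/2 + 1313/4) - 223024 = 1339/4 - 223024 = -890757/4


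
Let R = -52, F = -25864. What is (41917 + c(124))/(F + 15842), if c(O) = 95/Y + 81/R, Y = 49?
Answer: -106805487/25536056 ≈ -4.1825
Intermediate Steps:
c(O) = 971/2548 (c(O) = 95/49 + 81/(-52) = 95*(1/49) + 81*(-1/52) = 95/49 - 81/52 = 971/2548)
(41917 + c(124))/(F + 15842) = (41917 + 971/2548)/(-25864 + 15842) = (106805487/2548)/(-10022) = (106805487/2548)*(-1/10022) = -106805487/25536056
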